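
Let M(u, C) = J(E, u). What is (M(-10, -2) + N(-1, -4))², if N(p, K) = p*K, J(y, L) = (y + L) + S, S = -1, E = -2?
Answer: 81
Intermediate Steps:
J(y, L) = -1 + L + y (J(y, L) = (y + L) - 1 = (L + y) - 1 = -1 + L + y)
M(u, C) = -3 + u (M(u, C) = -1 + u - 2 = -3 + u)
N(p, K) = K*p
(M(-10, -2) + N(-1, -4))² = ((-3 - 10) - 4*(-1))² = (-13 + 4)² = (-9)² = 81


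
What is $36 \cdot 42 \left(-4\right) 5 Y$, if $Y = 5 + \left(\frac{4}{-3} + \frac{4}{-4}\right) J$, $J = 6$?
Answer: $272160$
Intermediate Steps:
$Y = -9$ ($Y = 5 + \left(\frac{4}{-3} + \frac{4}{-4}\right) 6 = 5 + \left(4 \left(- \frac{1}{3}\right) + 4 \left(- \frac{1}{4}\right)\right) 6 = 5 + \left(- \frac{4}{3} - 1\right) 6 = 5 - 14 = -9$)
$36 \cdot 42 \left(-4\right) 5 Y = 36 \cdot 42 \left(-4\right) 5 \left(-9\right) = 1512 \left(\left(-20\right) \left(-9\right)\right) = 1512 \cdot 180 = 272160$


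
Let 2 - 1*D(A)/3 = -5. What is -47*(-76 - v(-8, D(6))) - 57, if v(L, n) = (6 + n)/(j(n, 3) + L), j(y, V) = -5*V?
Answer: 79576/23 ≈ 3459.8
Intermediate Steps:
D(A) = 21 (D(A) = 6 - 3*(-5) = 6 + 15 = 21)
v(L, n) = (6 + n)/(-15 + L) (v(L, n) = (6 + n)/(-5*3 + L) = (6 + n)/(-15 + L))
-47*(-76 - v(-8, D(6))) - 57 = -47*(-76 - (6 + 21)/(-15 - 8)) - 57 = -47*(-76 - 27/(-23)) - 57 = -47*(-76 - (-1)*27/23) - 57 = -47*(-76 - 1*(-27/23)) - 57 = -47*(-76 + 27/23) - 57 = -47*(-1721/23) - 57 = 80887/23 - 57 = 79576/23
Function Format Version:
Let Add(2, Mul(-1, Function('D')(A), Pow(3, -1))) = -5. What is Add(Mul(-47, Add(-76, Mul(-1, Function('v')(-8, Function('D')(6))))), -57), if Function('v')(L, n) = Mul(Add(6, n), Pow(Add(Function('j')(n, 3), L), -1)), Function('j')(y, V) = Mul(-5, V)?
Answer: Rational(79576, 23) ≈ 3459.8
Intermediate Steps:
Function('D')(A) = 21 (Function('D')(A) = Add(6, Mul(-3, -5)) = Add(6, 15) = 21)
Function('v')(L, n) = Mul(Pow(Add(-15, L), -1), Add(6, n)) (Function('v')(L, n) = Mul(Add(6, n), Pow(Add(Mul(-5, 3), L), -1)) = Mul(Add(6, n), Pow(Add(-15, L), -1)) = Mul(Pow(Add(-15, L), -1), Add(6, n)))
Add(Mul(-47, Add(-76, Mul(-1, Function('v')(-8, Function('D')(6))))), -57) = Add(Mul(-47, Add(-76, Mul(-1, Mul(Pow(Add(-15, -8), -1), Add(6, 21))))), -57) = Add(Mul(-47, Add(-76, Mul(-1, Mul(Pow(-23, -1), 27)))), -57) = Add(Mul(-47, Add(-76, Mul(-1, Mul(Rational(-1, 23), 27)))), -57) = Add(Mul(-47, Add(-76, Mul(-1, Rational(-27, 23)))), -57) = Add(Mul(-47, Add(-76, Rational(27, 23))), -57) = Add(Mul(-47, Rational(-1721, 23)), -57) = Add(Rational(80887, 23), -57) = Rational(79576, 23)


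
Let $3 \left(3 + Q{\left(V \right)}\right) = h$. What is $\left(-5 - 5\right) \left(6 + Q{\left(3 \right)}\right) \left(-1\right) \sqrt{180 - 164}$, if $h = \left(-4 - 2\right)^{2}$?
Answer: $600$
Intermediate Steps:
$h = 36$ ($h = \left(-6\right)^{2} = 36$)
$Q{\left(V \right)} = 9$ ($Q{\left(V \right)} = -3 + \frac{1}{3} \cdot 36 = -3 + 12 = 9$)
$\left(-5 - 5\right) \left(6 + Q{\left(3 \right)}\right) \left(-1\right) \sqrt{180 - 164} = \left(-5 - 5\right) \left(6 + 9\right) \left(-1\right) \sqrt{180 - 164} = - 10 \cdot 15 \left(-1\right) \sqrt{16} = \left(-10\right) \left(-15\right) 4 = 150 \cdot 4 = 600$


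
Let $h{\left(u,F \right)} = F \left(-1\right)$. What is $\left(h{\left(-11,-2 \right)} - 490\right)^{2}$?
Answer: $238144$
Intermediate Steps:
$h{\left(u,F \right)} = - F$
$\left(h{\left(-11,-2 \right)} - 490\right)^{2} = \left(\left(-1\right) \left(-2\right) - 490\right)^{2} = \left(2 - 490\right)^{2} = \left(-488\right)^{2} = 238144$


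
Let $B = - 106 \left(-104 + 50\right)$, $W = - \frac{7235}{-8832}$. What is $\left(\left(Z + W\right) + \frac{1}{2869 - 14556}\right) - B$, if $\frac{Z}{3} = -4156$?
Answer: $- \frac{1877686125515}{103219584} \approx -18191.0$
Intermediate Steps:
$Z = -12468$ ($Z = 3 \left(-4156\right) = -12468$)
$W = \frac{7235}{8832}$ ($W = \left(-7235\right) \left(- \frac{1}{8832}\right) = \frac{7235}{8832} \approx 0.81918$)
$B = 5724$ ($B = \left(-106\right) \left(-54\right) = 5724$)
$\left(\left(Z + W\right) + \frac{1}{2869 - 14556}\right) - B = \left(\left(-12468 + \frac{7235}{8832}\right) + \frac{1}{2869 - 14556}\right) - 5724 = \left(- \frac{110110141}{8832} + \frac{1}{-11687}\right) - 5724 = \left(- \frac{110110141}{8832} - \frac{1}{11687}\right) - 5724 = - \frac{1286857226699}{103219584} - 5724 = - \frac{1877686125515}{103219584}$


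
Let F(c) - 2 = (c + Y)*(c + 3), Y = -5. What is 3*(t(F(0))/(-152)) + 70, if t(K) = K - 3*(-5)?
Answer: 5317/76 ≈ 69.961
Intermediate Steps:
F(c) = 2 + (-5 + c)*(3 + c) (F(c) = 2 + (c - 5)*(c + 3) = 2 + (-5 + c)*(3 + c))
t(K) = 15 + K (t(K) = K + 15 = 15 + K)
3*(t(F(0))/(-152)) + 70 = 3*((15 + (-13 + 0² - 2*0))/(-152)) + 70 = 3*((15 + (-13 + 0 + 0))*(-1/152)) + 70 = 3*((15 - 13)*(-1/152)) + 70 = 3*(2*(-1/152)) + 70 = 3*(-1/76) + 70 = -3/76 + 70 = 5317/76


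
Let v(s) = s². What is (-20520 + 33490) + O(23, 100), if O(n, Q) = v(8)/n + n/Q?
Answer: 29837929/2300 ≈ 12973.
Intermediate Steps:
O(n, Q) = 64/n + n/Q (O(n, Q) = 8²/n + n/Q = 64/n + n/Q)
(-20520 + 33490) + O(23, 100) = (-20520 + 33490) + (64/23 + 23/100) = 12970 + (64*(1/23) + 23*(1/100)) = 12970 + (64/23 + 23/100) = 12970 + 6929/2300 = 29837929/2300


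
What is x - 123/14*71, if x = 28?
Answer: -8341/14 ≈ -595.79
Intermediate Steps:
x - 123/14*71 = 28 - 123/14*71 = 28 - 8733/14 = -8341/14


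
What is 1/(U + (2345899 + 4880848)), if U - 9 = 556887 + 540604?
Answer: 1/8324247 ≈ 1.2013e-7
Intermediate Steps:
U = 1097500 (U = 9 + (556887 + 540604) = 9 + 1097491 = 1097500)
1/(U + (2345899 + 4880848)) = 1/(1097500 + (2345899 + 4880848)) = 1/(1097500 + 7226747) = 1/8324247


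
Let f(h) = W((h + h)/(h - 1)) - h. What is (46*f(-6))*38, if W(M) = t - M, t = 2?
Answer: 76912/7 ≈ 10987.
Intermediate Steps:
W(M) = 2 - M
f(h) = 2 - h - 2*h/(-1 + h) (f(h) = (2 - (h + h)/(h - 1)) - h = (2 - 2*h/(-1 + h)) - h = 2 - h - 2*h/(-1 + h))
(46*f(-6))*38 = (46*((-2 - 6 - 1*(-6)²)/(-1 - 6)))*38 = (46*((-2 - 6 - 1*36)/(-7)))*38 = (46*(-(-2 - 6 - 36)/7))*38 = (46*(-⅐*(-44)))*38 = (46*(44/7))*38 = (2024/7)*38 = 76912/7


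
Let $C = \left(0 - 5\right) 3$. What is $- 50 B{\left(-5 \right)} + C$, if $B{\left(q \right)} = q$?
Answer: $235$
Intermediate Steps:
$C = -15$ ($C = \left(-5\right) 3 = -15$)
$- 50 B{\left(-5 \right)} + C = \left(-50\right) \left(-5\right) - 15 = 250 - 15 = 235$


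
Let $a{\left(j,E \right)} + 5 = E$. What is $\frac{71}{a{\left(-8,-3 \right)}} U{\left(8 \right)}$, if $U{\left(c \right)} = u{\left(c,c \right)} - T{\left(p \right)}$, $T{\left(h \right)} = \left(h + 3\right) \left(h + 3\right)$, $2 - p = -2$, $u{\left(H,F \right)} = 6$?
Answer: $\frac{3053}{8} \approx 381.63$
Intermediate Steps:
$p = 4$ ($p = 2 - -2 = 2 + 2 = 4$)
$T{\left(h \right)} = \left(3 + h\right)^{2}$ ($T{\left(h \right)} = \left(3 + h\right) \left(3 + h\right) = \left(3 + h\right)^{2}$)
$a{\left(j,E \right)} = -5 + E$
$U{\left(c \right)} = -43$ ($U{\left(c \right)} = 6 - \left(3 + 4\right)^{2} = 6 - 7^{2} = 6 - 49 = -43$)
$\frac{71}{a{\left(-8,-3 \right)}} U{\left(8 \right)} = \frac{71}{-5 - 3} \left(-43\right) = \frac{71}{-8} \left(-43\right) = 71 \left(- \frac{1}{8}\right) \left(-43\right) = \left(- \frac{71}{8}\right) \left(-43\right) = \frac{3053}{8}$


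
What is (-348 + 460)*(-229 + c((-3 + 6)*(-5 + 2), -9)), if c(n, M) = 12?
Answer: -24304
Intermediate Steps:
(-348 + 460)*(-229 + c((-3 + 6)*(-5 + 2), -9)) = (-348 + 460)*(-229 + 12) = 112*(-217) = -24304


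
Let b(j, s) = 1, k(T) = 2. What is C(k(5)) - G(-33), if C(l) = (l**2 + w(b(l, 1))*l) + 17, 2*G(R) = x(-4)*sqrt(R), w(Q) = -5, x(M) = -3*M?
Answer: 11 - 6*I*sqrt(33) ≈ 11.0 - 34.467*I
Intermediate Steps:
G(R) = 6*sqrt(R) (G(R) = ((-3*(-4))*sqrt(R))/2 = (12*sqrt(R))/2 = 6*sqrt(R))
C(l) = 17 + l**2 - 5*l (C(l) = (l**2 - 5*l) + 17 = 17 + l**2 - 5*l)
C(k(5)) - G(-33) = (17 + 2**2 - 5*2) - 6*sqrt(-33) = (17 + 4 - 10) - 6*I*sqrt(33) = 11 - 6*I*sqrt(33)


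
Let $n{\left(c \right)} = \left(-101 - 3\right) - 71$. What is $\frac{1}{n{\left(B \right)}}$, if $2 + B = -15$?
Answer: $- \frac{1}{175} \approx -0.0057143$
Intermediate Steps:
$B = -17$ ($B = -2 - 15 = -17$)
$n{\left(c \right)} = -175$ ($n{\left(c \right)} = -104 - 71 = -175$)
$\frac{1}{n{\left(B \right)}} = \frac{1}{-175} = - \frac{1}{175}$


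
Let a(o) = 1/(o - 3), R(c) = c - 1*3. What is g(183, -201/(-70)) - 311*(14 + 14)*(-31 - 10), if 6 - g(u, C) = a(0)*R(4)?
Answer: 1071103/3 ≈ 3.5703e+5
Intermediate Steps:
R(c) = -3 + c (R(c) = c - 3 = -3 + c)
a(o) = 1/(-3 + o)
g(u, C) = 19/3 (g(u, C) = 6 - (-3 + 4)/(-3 + 0) = 6 - 1/(-3) = 6 - (-1)/3 = 6 - 1*(-⅓) = 6 + ⅓ = 19/3)
g(183, -201/(-70)) - 311*(14 + 14)*(-31 - 10) = 19/3 - 311*(14 + 14)*(-31 - 10) = 19/3 - 8708*(-41) = 19/3 - 311*(-1148) = 19/3 + 357028 = 1071103/3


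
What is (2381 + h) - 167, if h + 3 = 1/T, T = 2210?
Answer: 4886311/2210 ≈ 2211.0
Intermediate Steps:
h = -6629/2210 (h = -3 + 1/2210 = -6629/2210 ≈ -2.9995)
(2381 + h) - 167 = (2381 - 6629/2210) - 167 = 5255381/2210 - 167 = 4886311/2210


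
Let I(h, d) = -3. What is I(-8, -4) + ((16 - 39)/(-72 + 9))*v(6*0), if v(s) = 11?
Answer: 64/63 ≈ 1.0159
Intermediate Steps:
I(-8, -4) + ((16 - 39)/(-72 + 9))*v(6*0) = -3 + ((16 - 39)/(-72 + 9))*11 = -3 - 23/(-63)*11 = -3 - 23*(-1/63)*11 = -3 + (23/63)*11 = -3 + 253/63 = 64/63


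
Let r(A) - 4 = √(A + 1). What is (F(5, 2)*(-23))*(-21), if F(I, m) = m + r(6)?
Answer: 2898 + 483*√7 ≈ 4175.9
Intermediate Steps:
r(A) = 4 + √(1 + A) (r(A) = 4 + √(A + 1) = 4 + √(1 + A))
F(I, m) = 4 + m + √7 (F(I, m) = m + (4 + √(1 + 6)) = m + (4 + √7) = 4 + m + √7)
(F(5, 2)*(-23))*(-21) = ((4 + 2 + √7)*(-23))*(-21) = ((6 + √7)*(-23))*(-21) = (-138 - 23*√7)*(-21) = 2898 + 483*√7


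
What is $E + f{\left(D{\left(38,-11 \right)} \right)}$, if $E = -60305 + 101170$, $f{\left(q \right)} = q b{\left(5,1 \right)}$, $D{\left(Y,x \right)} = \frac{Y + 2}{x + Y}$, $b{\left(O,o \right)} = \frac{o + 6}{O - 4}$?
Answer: $\frac{1103635}{27} \approx 40875.0$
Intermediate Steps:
$b{\left(O,o \right)} = \frac{6 + o}{-4 + O}$
$D{\left(Y,x \right)} = \frac{2 + Y}{Y + x}$
$f{\left(q \right)} = 7 q$ ($f{\left(q \right)} = q \frac{6 + 1}{-4 + 5} = q 1^{-1} \cdot 7 = q 1 \cdot 7 = q 7 = 7 q$)
$E = 40865$
$E + f{\left(D{\left(38,-11 \right)} \right)} = 40865 + 7 \frac{2 + 38}{38 - 11} = 40865 + 7 \cdot \frac{1}{27} \cdot 40 = 40865 + 7 \cdot \frac{40}{27} = 40865 + \frac{280}{27} = \frac{1103635}{27}$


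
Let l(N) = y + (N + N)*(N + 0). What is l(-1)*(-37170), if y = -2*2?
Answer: 74340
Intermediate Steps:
y = -4
l(N) = -4 + 2*N² (l(N) = -4 + (N + N)*(N + 0) = -4 + (2*N)*N = -4 + 2*N²)
l(-1)*(-37170) = (-4 + 2*(-1)²)*(-37170) = (-4 + 2*1)*(-37170) = (-4 + 2)*(-37170) = -2*(-37170) = 74340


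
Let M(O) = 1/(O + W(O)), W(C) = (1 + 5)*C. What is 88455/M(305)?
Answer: 188851425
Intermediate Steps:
W(C) = 6*C
M(O) = 1/(7*O) (M(O) = 1/(O + 6*O) = 1/(7*O))
88455/M(305) = 88455/(((1/7)/305)) = 88455/(((1/7)*(1/305))) = 88455/(1/2135) = 88455*2135 = 188851425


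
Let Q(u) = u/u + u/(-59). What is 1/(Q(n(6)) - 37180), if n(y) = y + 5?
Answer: -59/2193572 ≈ -2.6897e-5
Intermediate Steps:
n(y) = 5 + y
Q(u) = 1 - u/59 (Q(u) = 1 + u*(-1/59) = 1 - u/59)
1/(Q(n(6)) - 37180) = 1/((1 - (5 + 6)/59) - 37180) = 1/((1 - 1/59*11) - 37180) = 1/((1 - 11/59) - 37180) = 1/(48/59 - 37180) = 1/(-2193572/59) = -59/2193572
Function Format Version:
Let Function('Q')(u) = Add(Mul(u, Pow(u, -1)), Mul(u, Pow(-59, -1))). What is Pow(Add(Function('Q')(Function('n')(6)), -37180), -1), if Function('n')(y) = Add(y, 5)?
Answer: Rational(-59, 2193572) ≈ -2.6897e-5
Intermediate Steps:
Function('n')(y) = Add(5, y)
Function('Q')(u) = Add(1, Mul(Rational(-1, 59), u)) (Function('Q')(u) = Add(1, Mul(u, Rational(-1, 59))) = Add(1, Mul(Rational(-1, 59), u)))
Pow(Add(Function('Q')(Function('n')(6)), -37180), -1) = Pow(Add(Add(1, Mul(Rational(-1, 59), Add(5, 6))), -37180), -1) = Pow(Add(Add(1, Mul(Rational(-1, 59), 11)), -37180), -1) = Pow(Add(Add(1, Rational(-11, 59)), -37180), -1) = Pow(Add(Rational(48, 59), -37180), -1) = Pow(Rational(-2193572, 59), -1) = Rational(-59, 2193572)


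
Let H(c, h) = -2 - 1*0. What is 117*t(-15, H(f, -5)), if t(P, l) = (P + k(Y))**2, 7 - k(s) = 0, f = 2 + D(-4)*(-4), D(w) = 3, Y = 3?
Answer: 7488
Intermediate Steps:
f = -10 (f = 2 + 3*(-4) = 2 - 12 = -10)
k(s) = 7 (k(s) = 7 - 1*0 = 7 + 0 = 7)
H(c, h) = -2 (H(c, h) = -2 + 0 = -2)
t(P, l) = (7 + P)**2 (t(P, l) = (P + 7)**2 = (7 + P)**2)
117*t(-15, H(f, -5)) = 117*(7 - 15)**2 = 117*(-8)**2 = 117*64 = 7488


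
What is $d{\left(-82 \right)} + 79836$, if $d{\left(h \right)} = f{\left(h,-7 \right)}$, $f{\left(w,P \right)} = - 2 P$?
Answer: $79850$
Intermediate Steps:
$d{\left(h \right)} = 14$ ($d{\left(h \right)} = \left(-2\right) \left(-7\right) = 14$)
$d{\left(-82 \right)} + 79836 = 14 + 79836 = 79850$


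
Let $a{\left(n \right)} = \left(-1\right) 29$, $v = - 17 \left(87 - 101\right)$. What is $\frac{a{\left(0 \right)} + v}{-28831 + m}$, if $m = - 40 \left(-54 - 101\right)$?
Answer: $- \frac{209}{22631} \approx -0.0092351$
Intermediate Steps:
$v = 238$ ($v = \left(-17\right) \left(-14\right) = 238$)
$m = 6200$ ($m = \left(-40\right) \left(-155\right) = 6200$)
$a{\left(n \right)} = -29$
$\frac{a{\left(0 \right)} + v}{-28831 + m} = \frac{-29 + 238}{-28831 + 6200} = \frac{209}{-22631} = 209 \left(- \frac{1}{22631}\right) = - \frac{209}{22631}$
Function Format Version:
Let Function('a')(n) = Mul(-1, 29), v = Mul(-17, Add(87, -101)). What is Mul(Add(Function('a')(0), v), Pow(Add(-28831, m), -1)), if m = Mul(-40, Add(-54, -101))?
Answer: Rational(-209, 22631) ≈ -0.0092351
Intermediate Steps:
v = 238 (v = Mul(-17, -14) = 238)
m = 6200 (m = Mul(-40, -155) = 6200)
Function('a')(n) = -29
Mul(Add(Function('a')(0), v), Pow(Add(-28831, m), -1)) = Mul(Add(-29, 238), Pow(Add(-28831, 6200), -1)) = Mul(209, Pow(-22631, -1)) = Mul(209, Rational(-1, 22631)) = Rational(-209, 22631)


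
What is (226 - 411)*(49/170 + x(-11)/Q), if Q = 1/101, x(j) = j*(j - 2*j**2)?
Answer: -1768013883/34 ≈ -5.2000e+7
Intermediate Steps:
Q = 1/101 ≈ 0.0099010
(226 - 411)*(49/170 + x(-11)/Q) = (226 - 411)*(49/170 + ((-11)**2*(1 - 2*(-11)))/(1/101)) = -185*(49*(1/170) + (121*(1 + 22))*101) = -185*(49/170 + (121*23)*101) = -185*(49/170 + 2783*101) = -185*(49/170 + 281083) = -185*47784159/170 = -1768013883/34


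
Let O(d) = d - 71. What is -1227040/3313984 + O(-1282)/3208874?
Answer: -30796098229/83079352297 ≈ -0.37068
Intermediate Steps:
O(d) = -71 + d
-1227040/3313984 + O(-1282)/3208874 = -1227040/3313984 + (-71 - 1282)/3208874 = -1227040*1/3313984 - 1353*1/3208874 = -38345/103562 - 1353/3208874 = -30796098229/83079352297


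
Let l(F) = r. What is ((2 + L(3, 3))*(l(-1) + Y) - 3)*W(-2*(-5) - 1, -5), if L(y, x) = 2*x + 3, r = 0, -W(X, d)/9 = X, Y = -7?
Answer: 6480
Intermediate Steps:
W(X, d) = -9*X
l(F) = 0
L(y, x) = 3 + 2*x
((2 + L(3, 3))*(l(-1) + Y) - 3)*W(-2*(-5) - 1, -5) = ((2 + (3 + 2*3))*(0 - 7) - 3)*(-9*(-2*(-5) - 1)) = ((2 + (3 + 6))*(-7) - 3)*(-9*(10 - 1)) = ((2 + 9)*(-7) - 3)*(-9*9) = (11*(-7) - 3)*(-81) = (-77 - 3)*(-81) = -80*(-81) = 6480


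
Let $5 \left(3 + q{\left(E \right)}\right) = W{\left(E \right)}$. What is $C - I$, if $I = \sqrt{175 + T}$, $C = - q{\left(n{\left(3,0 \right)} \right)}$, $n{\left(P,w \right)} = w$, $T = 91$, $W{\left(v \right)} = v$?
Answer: $3 - \sqrt{266} \approx -13.31$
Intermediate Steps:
$q{\left(E \right)} = -3 + \frac{E}{5}$
$C = 3$ ($C = - (-3 + \frac{1}{5} \cdot 0) = - (-3 + 0) = \left(-1\right) \left(-3\right) = 3$)
$I = \sqrt{266}$ ($I = \sqrt{175 + 91} = \sqrt{266} \approx 16.31$)
$C - I = 3 - \sqrt{266}$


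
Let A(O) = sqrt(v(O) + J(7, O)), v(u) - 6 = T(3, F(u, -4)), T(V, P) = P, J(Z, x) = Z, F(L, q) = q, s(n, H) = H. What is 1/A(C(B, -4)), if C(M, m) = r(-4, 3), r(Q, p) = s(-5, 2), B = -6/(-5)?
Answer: 1/3 ≈ 0.33333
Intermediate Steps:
B = 6/5 (B = -6*(-1/5) = 6/5 ≈ 1.2000)
r(Q, p) = 2
v(u) = 2 (v(u) = 6 - 4 = 2)
C(M, m) = 2
A(O) = 3 (A(O) = sqrt(2 + 7) = sqrt(9) = 3)
1/A(C(B, -4)) = 1/3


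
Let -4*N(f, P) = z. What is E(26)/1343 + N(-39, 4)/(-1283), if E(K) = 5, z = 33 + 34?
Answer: 115641/6892276 ≈ 0.016778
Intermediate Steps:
z = 67
N(f, P) = -67/4 (N(f, P) = -¼*67 = -67/4)
E(26)/1343 + N(-39, 4)/(-1283) = 5/1343 - 67/4/(-1283) = 5*(1/1343) - 67/4*(-1/1283) = 5/1343 + 67/5132 = 115641/6892276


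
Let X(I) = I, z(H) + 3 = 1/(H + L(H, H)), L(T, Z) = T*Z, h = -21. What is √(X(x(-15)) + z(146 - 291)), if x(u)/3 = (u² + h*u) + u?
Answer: √4759387345/1740 ≈ 39.648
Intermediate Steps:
x(u) = -60*u + 3*u² (x(u) = 3*((u² - 21*u) + u) = 3*(u² - 20*u) = -60*u + 3*u²)
z(H) = -3 + 1/(H + H²) (z(H) = -3 + 1/(H + H*H) = -3 + 1/(H + H²))
√(X(x(-15)) + z(146 - 291)) = √(3*(-15)*(-20 - 15) + (1 - 3*(146 - 291) - 3*(146 - 291)²)/((146 - 291)*(1 + (146 - 291)))) = √(3*(-15)*(-35) + (1 - 3*(-145) - 3*(-145)²)/((-145)*(1 - 145))) = √(1575 - 1/145*(1 + 435 - 3*21025)/(-144)) = √(1575 - 1/145*(-1/144)*(1 + 435 - 63075)) = √(1575 - 1/145*(-1/144)*(-62639)) = √(1575 - 62639/20880) = √(32823361/20880) = √4759387345/1740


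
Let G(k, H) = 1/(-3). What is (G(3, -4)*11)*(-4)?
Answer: 44/3 ≈ 14.667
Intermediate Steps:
G(k, H) = -⅓
(G(3, -4)*11)*(-4) = -⅓*11*(-4) = -11/3*(-4) = 44/3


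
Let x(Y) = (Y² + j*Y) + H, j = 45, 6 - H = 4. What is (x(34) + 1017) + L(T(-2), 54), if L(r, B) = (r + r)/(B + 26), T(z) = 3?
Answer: 148203/40 ≈ 3705.1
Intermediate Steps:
H = 2 (H = 6 - 1*4 = 6 - 4 = 2)
L(r, B) = 2*r/(26 + B) (L(r, B) = (2*r)/(26 + B) = 2*r/(26 + B))
x(Y) = 2 + Y² + 45*Y (x(Y) = (Y² + 45*Y) + 2 = 2 + Y² + 45*Y)
(x(34) + 1017) + L(T(-2), 54) = ((2 + 34² + 45*34) + 1017) + 2*3/(26 + 54) = ((2 + 1156 + 1530) + 1017) + 2*3/80 = (2688 + 1017) + 2*3*(1/80) = 3705 + 3/40 = 148203/40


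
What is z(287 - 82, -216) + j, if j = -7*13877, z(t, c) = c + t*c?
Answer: -141635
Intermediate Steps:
z(t, c) = c + c*t
j = -97139
z(287 - 82, -216) + j = -216*(1 + (287 - 82)) - 97139 = -216*(1 + 205) - 97139 = -216*206 - 97139 = -44496 - 97139 = -141635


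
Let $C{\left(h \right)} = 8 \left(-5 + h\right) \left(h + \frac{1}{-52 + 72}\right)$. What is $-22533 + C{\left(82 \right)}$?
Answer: $\frac{140049}{5} \approx 28010.0$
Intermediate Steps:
$C{\left(h \right)} = \left(-40 + 8 h\right) \left(\frac{1}{20} + h\right)$ ($C{\left(h \right)} = \left(-40 + 8 h\right) \left(h + \frac{1}{20}\right) = \left(-40 + 8 h\right) \left(\frac{1}{20} + h\right)$)
$-22533 + C{\left(82 \right)} = -22533 - \left(\frac{16246}{5} - 53792\right) = -22533 - - \frac{252714}{5} = -22533 + \frac{252714}{5} = \frac{140049}{5}$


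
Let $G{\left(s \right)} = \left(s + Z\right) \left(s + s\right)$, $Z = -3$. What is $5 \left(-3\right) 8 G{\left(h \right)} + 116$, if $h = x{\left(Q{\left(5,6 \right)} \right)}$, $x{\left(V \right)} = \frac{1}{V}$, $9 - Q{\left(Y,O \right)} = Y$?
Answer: $281$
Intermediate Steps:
$Q{\left(Y,O \right)} = 9 - Y$
$h = \frac{1}{4}$ ($h = \frac{1}{9 - 5} = \frac{1}{4} \approx 0.25$)
$G{\left(s \right)} = 2 s \left(-3 + s\right)$ ($G{\left(s \right)} = \left(s - 3\right) \left(s + s\right) = \left(-3 + s\right) 2 s = 2 s \left(-3 + s\right)$)
$5 \left(-3\right) 8 G{\left(h \right)} + 116 = 5 \left(-3\right) 8 \cdot 2 \cdot \frac{1}{4} \left(-3 + \frac{1}{4}\right) + 116 = \left(-15\right) 8 \cdot 2 \cdot \frac{1}{4} \left(- \frac{11}{4}\right) + 116 = \left(-120\right) \left(- \frac{11}{8}\right) + 116 = 165 + 116 = 281$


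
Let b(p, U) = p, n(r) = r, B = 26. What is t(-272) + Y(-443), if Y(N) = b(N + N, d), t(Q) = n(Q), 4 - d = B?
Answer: -1158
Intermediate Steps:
d = -22 (d = 4 - 1*26 = 4 - 26 = -22)
t(Q) = Q
Y(N) = 2*N (Y(N) = N + N = 2*N)
t(-272) + Y(-443) = -272 + 2*(-443) = -272 - 886 = -1158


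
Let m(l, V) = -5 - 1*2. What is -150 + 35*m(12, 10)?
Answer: -395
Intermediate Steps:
m(l, V) = -7 (m(l, V) = -5 - 2 = -7)
-150 + 35*m(12, 10) = -150 + 35*(-7) = -150 - 245 = -395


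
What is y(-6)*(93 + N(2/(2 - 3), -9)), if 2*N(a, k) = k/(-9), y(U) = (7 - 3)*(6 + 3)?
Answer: 3366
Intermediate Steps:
y(U) = 36 (y(U) = 4*9 = 36)
N(a, k) = -k/18 (N(a, k) = (k/(-9))/2 = (k*(-⅑))/2 = (-k/9)/2 = -k/18)
y(-6)*(93 + N(2/(2 - 3), -9)) = 36*(93 - 1/18*(-9)) = 36*(93 + ½) = 36*(187/2) = 3366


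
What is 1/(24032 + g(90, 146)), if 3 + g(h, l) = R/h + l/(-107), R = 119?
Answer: 9630/231398863 ≈ 4.1616e-5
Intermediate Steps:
g(h, l) = -3 + 119/h - l/107 (g(h, l) = -3 + (119/h + l/(-107)) = -3 + (119/h + l*(-1/107)) = -3 + (119/h - l/107) = -3 + 119/h - l/107)
1/(24032 + g(90, 146)) = 1/(24032 + (-3 + 119/90 - 1/107*146)) = 1/(24032 + (-3 + 119*(1/90) - 146/107)) = 1/(24032 + (-3 + 119/90 - 146/107)) = 1/(24032 - 29297/9630) = 1/(231398863/9630) = 9630/231398863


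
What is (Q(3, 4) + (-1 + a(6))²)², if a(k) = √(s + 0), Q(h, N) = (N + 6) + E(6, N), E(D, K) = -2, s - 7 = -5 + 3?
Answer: 216 - 56*√5 ≈ 90.780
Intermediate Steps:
s = 5 (s = 7 + (-5 + 3) = 7 - 2 = 5)
Q(h, N) = 4 + N (Q(h, N) = (N + 6) - 2 = (6 + N) - 2 = 4 + N)
a(k) = √5 (a(k) = √(5 + 0) = √5)
(Q(3, 4) + (-1 + a(6))²)² = ((4 + 4) + (-1 + √5)²)² = (8 + (-1 + √5)²)²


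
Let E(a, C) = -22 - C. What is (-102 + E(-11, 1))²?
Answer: 15625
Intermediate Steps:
(-102 + E(-11, 1))² = (-102 + (-22 - 1*1))² = (-102 + (-22 - 1))² = (-102 - 23)² = (-125)² = 15625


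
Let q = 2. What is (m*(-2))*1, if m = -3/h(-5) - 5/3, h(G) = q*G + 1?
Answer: 8/3 ≈ 2.6667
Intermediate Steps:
h(G) = 1 + 2*G (h(G) = 2*G + 1 = 1 + 2*G)
m = -4/3 (m = -3/(1 + 2*(-5)) - 5/3 = -3/(1 - 10) - 5*1/3 = -3/(-9) - 5/3 = -3*(-1/9) - 5/3 = 1/3 - 5/3 = -4/3 ≈ -1.3333)
(m*(-2))*1 = -4/3*(-2)*1 = (8/3)*1 = 8/3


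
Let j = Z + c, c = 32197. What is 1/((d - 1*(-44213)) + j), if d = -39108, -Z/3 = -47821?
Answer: 1/180765 ≈ 5.5320e-6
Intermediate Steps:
Z = 143463 (Z = -3*(-47821) = 143463)
j = 175660 (j = 143463 + 32197 = 175660)
1/((d - 1*(-44213)) + j) = 1/((-39108 - 1*(-44213)) + 175660) = 1/((-39108 + 44213) + 175660) = 1/(5105 + 175660) = 1/180765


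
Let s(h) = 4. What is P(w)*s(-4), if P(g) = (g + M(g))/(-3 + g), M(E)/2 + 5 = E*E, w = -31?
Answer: -3762/17 ≈ -221.29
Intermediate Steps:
M(E) = -10 + 2*E**2 (M(E) = -10 + 2*(E*E) = -10 + 2*E**2)
P(g) = (-10 + g + 2*g**2)/(-3 + g) (P(g) = (g + (-10 + 2*g**2))/(-3 + g) = (-10 + g + 2*g**2)/(-3 + g))
P(w)*s(-4) = ((-10 - 31 + 2*(-31)**2)/(-3 - 31))*4 = ((-10 - 31 + 2*961)/(-34))*4 = -(-10 - 31 + 1922)/34*4 = -1/34*1881*4 = -1881/34*4 = -3762/17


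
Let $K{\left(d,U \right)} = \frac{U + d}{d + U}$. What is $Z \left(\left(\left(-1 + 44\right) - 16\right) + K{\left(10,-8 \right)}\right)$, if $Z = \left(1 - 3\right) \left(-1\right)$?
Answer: $56$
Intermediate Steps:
$Z = 2$ ($Z = \left(-2\right) \left(-1\right) = 2$)
$K{\left(d,U \right)} = 1$ ($K{\left(d,U \right)} = \frac{U + d}{U + d} = 1$)
$Z \left(\left(\left(-1 + 44\right) - 16\right) + K{\left(10,-8 \right)}\right) = 2 \left(\left(\left(-1 + 44\right) - 16\right) + 1\right) = 2 \left(\left(43 - 16\right) + 1\right) = 2 \left(27 + 1\right) = 2 \cdot 28 = 56$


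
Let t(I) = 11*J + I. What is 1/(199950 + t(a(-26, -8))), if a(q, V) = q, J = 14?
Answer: 1/200078 ≈ 4.9981e-6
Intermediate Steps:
t(I) = 154 + I (t(I) = 11*14 + I = 154 + I)
1/(199950 + t(a(-26, -8))) = 1/(199950 + (154 - 26)) = 1/(199950 + 128) = 1/200078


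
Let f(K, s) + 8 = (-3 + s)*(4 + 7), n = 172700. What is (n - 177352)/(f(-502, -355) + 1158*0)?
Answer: 2326/1973 ≈ 1.1789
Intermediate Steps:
f(K, s) = -41 + 11*s (f(K, s) = -8 + (-3 + s)*(4 + 7) = -8 + (-3 + s)*11 = -8 + (-33 + 11*s) = -41 + 11*s)
(n - 177352)/(f(-502, -355) + 1158*0) = (172700 - 177352)/((-41 + 11*(-355)) + 1158*0) = -4652/((-41 - 3905) + 0) = -4652/(-3946 + 0) = -4652/(-3946) = -4652*(-1/3946) = 2326/1973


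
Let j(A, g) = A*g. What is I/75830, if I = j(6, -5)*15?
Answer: -45/7583 ≈ -0.0059343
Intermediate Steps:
I = -450 (I = (6*(-5))*15 = -30*15 = -450)
I/75830 = -450/75830 = -450*1/75830 = -45/7583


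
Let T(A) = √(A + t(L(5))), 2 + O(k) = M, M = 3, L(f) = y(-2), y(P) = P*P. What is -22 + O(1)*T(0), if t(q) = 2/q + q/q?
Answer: -22 + √6/2 ≈ -20.775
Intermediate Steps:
y(P) = P²
L(f) = 4 (L(f) = (-2)² = 4)
t(q) = 1 + 2/q (t(q) = 2/q + 1 = 1 + 2/q)
O(k) = 1 (O(k) = -2 + 3 = 1)
T(A) = √(3/2 + A) (T(A) = √(A + (2 + 4)/4) = √(A + (¼)*6) = √(A + 3/2) = √(3/2 + A))
-22 + O(1)*T(0) = -22 + 1*(√(6 + 4*0)/2) = -22 + 1*(√(6 + 0)/2) = -22 + 1*(√6/2) = -22 + √6/2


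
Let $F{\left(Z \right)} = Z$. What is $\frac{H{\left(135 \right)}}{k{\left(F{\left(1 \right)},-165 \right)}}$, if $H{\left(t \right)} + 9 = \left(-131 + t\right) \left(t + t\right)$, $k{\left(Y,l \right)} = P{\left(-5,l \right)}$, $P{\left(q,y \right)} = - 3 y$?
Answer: $\frac{119}{55} \approx 2.1636$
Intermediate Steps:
$k{\left(Y,l \right)} = - 3 l$
$H{\left(t \right)} = -9 + 2 t \left(-131 + t\right)$ ($H{\left(t \right)} = -9 + \left(-131 + t\right) \left(t + t\right) = -9 + \left(-131 + t\right) 2 t = -9 + 2 t \left(-131 + t\right)$)
$\frac{H{\left(135 \right)}}{k{\left(F{\left(1 \right)},-165 \right)}} = \frac{-9 - 35370 + 2 \cdot 135^{2}}{\left(-3\right) \left(-165\right)} = \frac{-9 - 35370 + 2 \cdot 18225}{495} = \left(-9 - 35370 + 36450\right) \frac{1}{495} = 1071 \cdot \frac{1}{495} = \frac{119}{55}$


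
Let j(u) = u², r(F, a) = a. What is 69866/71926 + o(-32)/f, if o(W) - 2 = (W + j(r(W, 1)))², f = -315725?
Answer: 10994589056/11354418175 ≈ 0.96831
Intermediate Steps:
o(W) = 2 + (1 + W)² (o(W) = 2 + (W + 1²)² = 2 + (W + 1)² = 2 + (1 + W)²)
69866/71926 + o(-32)/f = 69866/71926 + (2 + (1 - 32)²)/(-315725) = 69866*(1/71926) + (2 + (-31)²)*(-1/315725) = 34933/35963 + (2 + 961)*(-1/315725) = 34933/35963 + 963*(-1/315725) = 34933/35963 - 963/315725 = 10994589056/11354418175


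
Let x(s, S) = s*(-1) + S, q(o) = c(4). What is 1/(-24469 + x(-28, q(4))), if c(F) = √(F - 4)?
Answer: -1/24441 ≈ -4.0915e-5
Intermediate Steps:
c(F) = √(-4 + F)
q(o) = 0 (q(o) = √(-4 + 4) = √0 = 0)
x(s, S) = S - s (x(s, S) = -s + S = S - s)
1/(-24469 + x(-28, q(4))) = 1/(-24469 + (0 - 1*(-28))) = 1/(-24469 + (0 + 28)) = 1/(-24469 + 28) = 1/(-24441) = -1/24441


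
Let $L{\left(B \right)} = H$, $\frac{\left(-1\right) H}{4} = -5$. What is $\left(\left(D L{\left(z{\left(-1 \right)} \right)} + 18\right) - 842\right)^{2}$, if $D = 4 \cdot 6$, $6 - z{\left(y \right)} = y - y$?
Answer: $118336$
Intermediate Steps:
$z{\left(y \right)} = 6$ ($z{\left(y \right)} = 6 - \left(y - y\right) = 6 - 0 = 6 + 0 = 6$)
$H = 20$ ($H = \left(-4\right) \left(-5\right) = 20$)
$D = 24$
$L{\left(B \right)} = 20$
$\left(\left(D L{\left(z{\left(-1 \right)} \right)} + 18\right) - 842\right)^{2} = \left(\left(24 \cdot 20 + 18\right) - 842\right)^{2} = \left(\left(480 + 18\right) - 842\right)^{2} = \left(498 - 842\right)^{2} = \left(-344\right)^{2} = 118336$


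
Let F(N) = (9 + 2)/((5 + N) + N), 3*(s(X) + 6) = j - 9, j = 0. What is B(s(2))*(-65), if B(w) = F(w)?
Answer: 55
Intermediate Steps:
s(X) = -9 (s(X) = -6 + (0 - 9)/3 = -6 + (⅓)*(-9) = -6 - 3 = -9)
F(N) = 11/(5 + 2*N)
B(w) = 11/(5 + 2*w)
B(s(2))*(-65) = (11/(5 + 2*(-9)))*(-65) = (11/(5 - 18))*(-65) = (11/(-13))*(-65) = (11*(-1/13))*(-65) = -11/13*(-65) = 55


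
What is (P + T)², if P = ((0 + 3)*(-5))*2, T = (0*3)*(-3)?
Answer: 900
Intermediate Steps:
T = 0 (T = 0*(-3) = 0)
P = -30 (P = (3*(-5))*2 = -15*2 = -30)
(P + T)² = (-30 + 0)² = (-30)² = 900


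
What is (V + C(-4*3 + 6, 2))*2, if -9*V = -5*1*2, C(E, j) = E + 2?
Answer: -52/9 ≈ -5.7778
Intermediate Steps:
C(E, j) = 2 + E
V = 10/9 (V = -(-5*1)*2/9 = -(-5)*2/9 = -⅑*(-10) = 10/9 ≈ 1.1111)
(V + C(-4*3 + 6, 2))*2 = (10/9 + (2 + (-4*3 + 6)))*2 = (10/9 + (2 + (-12 + 6)))*2 = (10/9 + (2 - 6))*2 = (10/9 - 4)*2 = -26/9*2 = -52/9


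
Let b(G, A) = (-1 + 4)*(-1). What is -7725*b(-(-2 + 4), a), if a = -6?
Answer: 23175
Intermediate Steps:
b(G, A) = -3 (b(G, A) = 3*(-1) = -3)
-7725*b(-(-2 + 4), a) = -7725*(-3) = 23175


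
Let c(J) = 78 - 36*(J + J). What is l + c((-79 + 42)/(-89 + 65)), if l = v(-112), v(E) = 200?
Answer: 167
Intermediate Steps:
c(J) = 78 - 72*J
l = 200
l + c((-79 + 42)/(-89 + 65)) = 200 + (78 - 72*(-79 + 42)/(-89 + 65)) = 200 + (78 - (-2664)/(-24)) = 200 + (78 - (-2664)*(-1)/24) = 200 + (78 - 72*37/24) = 200 + (78 - 111) = 200 - 33 = 167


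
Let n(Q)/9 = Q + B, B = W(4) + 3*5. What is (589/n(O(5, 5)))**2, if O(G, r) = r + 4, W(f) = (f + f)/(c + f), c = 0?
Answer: 346921/54756 ≈ 6.3358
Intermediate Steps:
W(f) = 2 (W(f) = (f + f)/(0 + f) = (2*f)/f = 2)
B = 17 (B = 2 + 3*5 = 2 + 15 = 17)
O(G, r) = 4 + r
n(Q) = 153 + 9*Q (n(Q) = 9*(Q + 17) = 9*(17 + Q) = 153 + 9*Q)
(589/n(O(5, 5)))**2 = (589/(153 + 9*(4 + 5)))**2 = (589/(153 + 9*9))**2 = (589/(153 + 81))**2 = (589/234)**2 = 346921/54756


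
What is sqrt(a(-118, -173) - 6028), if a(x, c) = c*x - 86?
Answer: 10*sqrt(143) ≈ 119.58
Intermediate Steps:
a(x, c) = -86 + c*x
sqrt(a(-118, -173) - 6028) = sqrt((-86 - 173*(-118)) - 6028) = sqrt((-86 + 20414) - 6028) = sqrt(20328 - 6028) = sqrt(14300) = 10*sqrt(143)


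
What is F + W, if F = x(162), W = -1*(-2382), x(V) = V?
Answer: 2544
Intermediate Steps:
W = 2382
F = 162
F + W = 162 + 2382 = 2544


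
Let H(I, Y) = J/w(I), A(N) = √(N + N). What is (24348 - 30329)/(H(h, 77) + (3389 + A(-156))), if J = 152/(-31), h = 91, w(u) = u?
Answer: -53767938290339/30466743998627 + 95194086442*I*√78/91400231995881 ≈ -1.7648 + 0.0091984*I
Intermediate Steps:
J = -152/31 (J = 152*(-1/31) = -152/31 ≈ -4.9032)
A(N) = √2*√N (A(N) = √(2*N) = √2*√N)
H(I, Y) = -152/(31*I)
(24348 - 30329)/(H(h, 77) + (3389 + A(-156))) = (24348 - 30329)/(-152/31/91 + (3389 + √2*√(-156))) = -5981/(-152/31*1/91 + (3389 + √2*(2*I*√39))) = -5981/(-152/2821 + (3389 + 2*I*√78)) = -5981/(9560217/2821 + 2*I*√78)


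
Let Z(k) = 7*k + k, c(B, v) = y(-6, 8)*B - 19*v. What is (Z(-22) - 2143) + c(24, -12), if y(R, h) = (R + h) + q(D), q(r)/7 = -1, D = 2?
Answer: -2211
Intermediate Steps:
q(r) = -7 (q(r) = 7*(-1) = -7)
y(R, h) = -7 + R + h (y(R, h) = (R + h) - 7 = -7 + R + h)
c(B, v) = -19*v - 5*B (c(B, v) = (-7 - 6 + 8)*B - 19*v = -5*B - 19*v = -19*v - 5*B)
Z(k) = 8*k
(Z(-22) - 2143) + c(24, -12) = (8*(-22) - 2143) + (-19*(-12) - 5*24) = (-176 - 2143) + (228 - 120) = -2319 + 108 = -2211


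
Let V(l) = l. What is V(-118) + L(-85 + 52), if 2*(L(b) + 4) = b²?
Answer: 845/2 ≈ 422.50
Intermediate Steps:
L(b) = -4 + b²/2
V(-118) + L(-85 + 52) = -118 + (-4 + (-85 + 52)²/2) = -118 + (-4 + (½)*(-33)²) = -118 + (-4 + (½)*1089) = -118 + (-4 + 1089/2) = -118 + 1081/2 = 845/2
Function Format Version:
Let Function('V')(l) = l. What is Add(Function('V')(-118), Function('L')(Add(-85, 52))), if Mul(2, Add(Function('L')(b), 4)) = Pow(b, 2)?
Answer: Rational(845, 2) ≈ 422.50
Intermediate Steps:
Function('L')(b) = Add(-4, Mul(Rational(1, 2), Pow(b, 2)))
Add(Function('V')(-118), Function('L')(Add(-85, 52))) = Add(-118, Add(-4, Mul(Rational(1, 2), Pow(Add(-85, 52), 2)))) = Add(-118, Add(-4, Mul(Rational(1, 2), Pow(-33, 2)))) = Add(-118, Add(-4, Mul(Rational(1, 2), 1089))) = Add(-118, Add(-4, Rational(1089, 2))) = Add(-118, Rational(1081, 2)) = Rational(845, 2)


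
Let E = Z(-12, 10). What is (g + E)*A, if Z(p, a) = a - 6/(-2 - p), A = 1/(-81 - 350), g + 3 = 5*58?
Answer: -1482/2155 ≈ -0.68770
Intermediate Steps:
g = 287 (g = -3 + 5*58 = -3 + 290 = 287)
A = -1/431 (A = 1/(-431) = -1/431 ≈ -0.0023202)
E = 47/5 (E = (6 + 2*10 + 10*(-12))/(2 - 12) = (6 + 20 - 120)/(-10) = -⅒*(-94) = 47/5 ≈ 9.4000)
(g + E)*A = (287 + 47/5)*(-1/431) = (1482/5)*(-1/431) = -1482/2155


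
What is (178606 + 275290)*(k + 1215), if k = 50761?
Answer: 23591698496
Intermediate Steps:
(178606 + 275290)*(k + 1215) = (178606 + 275290)*(50761 + 1215) = 453896*51976 = 23591698496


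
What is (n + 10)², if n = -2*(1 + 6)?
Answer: 16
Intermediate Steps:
n = -14 (n = -2*7 = -14)
(n + 10)² = (-14 + 10)² = (-4)² = 16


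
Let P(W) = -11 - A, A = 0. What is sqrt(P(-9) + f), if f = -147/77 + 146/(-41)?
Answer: 2*I*sqrt(837507)/451 ≈ 4.0583*I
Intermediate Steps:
P(W) = -11 (P(W) = -11 - 1*0 = -11 + 0 = -11)
f = -2467/451 (f = -147*1/77 + 146*(-1/41) = -21/11 - 146/41 = -2467/451 ≈ -5.4701)
sqrt(P(-9) + f) = sqrt(-11 - 2467/451) = sqrt(-7428/451) = 2*I*sqrt(837507)/451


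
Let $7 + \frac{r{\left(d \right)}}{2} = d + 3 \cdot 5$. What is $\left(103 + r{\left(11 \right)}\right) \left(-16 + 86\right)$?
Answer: $9870$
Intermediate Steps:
$r{\left(d \right)} = 16 + 2 d$ ($r{\left(d \right)} = -14 + 2 \left(d + 3 \cdot 5\right) = -14 + 2 \left(d + 15\right) = -14 + 2 \left(15 + d\right) = -14 + \left(30 + 2 d\right) = 16 + 2 d$)
$\left(103 + r{\left(11 \right)}\right) \left(-16 + 86\right) = \left(103 + \left(16 + 2 \cdot 11\right)\right) \left(-16 + 86\right) = \left(103 + \left(16 + 22\right)\right) 70 = \left(103 + 38\right) 70 = 141 \cdot 70 = 9870$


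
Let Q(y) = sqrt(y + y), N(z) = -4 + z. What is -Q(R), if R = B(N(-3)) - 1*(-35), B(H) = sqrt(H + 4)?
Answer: -sqrt(70 + 2*I*sqrt(3)) ≈ -8.3692 - 0.20696*I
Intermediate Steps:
B(H) = sqrt(4 + H)
R = 35 + I*sqrt(3) (R = sqrt(4 + (-4 - 3)) - 1*(-35) = sqrt(4 - 7) + 35 = sqrt(-3) + 35 = I*sqrt(3) + 35 = 35 + I*sqrt(3) ≈ 35.0 + 1.732*I)
Q(y) = sqrt(2)*sqrt(y) (Q(y) = sqrt(2*y) = sqrt(2)*sqrt(y))
-Q(R) = -sqrt(2)*sqrt(35 + I*sqrt(3))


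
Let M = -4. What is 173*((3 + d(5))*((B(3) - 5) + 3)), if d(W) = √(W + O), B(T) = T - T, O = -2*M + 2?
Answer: -1038 - 346*√15 ≈ -2378.1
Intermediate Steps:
O = 10 (O = -2*(-4) + 2 = 8 + 2 = 10)
B(T) = 0
d(W) = √(10 + W) (d(W) = √(W + 10) = √(10 + W))
173*((3 + d(5))*((B(3) - 5) + 3)) = 173*((3 + √(10 + 5))*((0 - 5) + 3)) = 173*((3 + √15)*(-5 + 3)) = 173*((3 + √15)*(-2)) = 173*(-6 - 2*√15) = -1038 - 346*√15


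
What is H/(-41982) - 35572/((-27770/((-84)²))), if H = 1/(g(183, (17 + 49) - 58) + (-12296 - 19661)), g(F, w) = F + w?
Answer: 167364180743193277/18517038943620 ≈ 9038.4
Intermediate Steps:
H = -1/31766 (H = 1/((183 + ((17 + 49) - 58)) + (-12296 - 19661)) = 1/((183 + (66 - 58)) - 31957) = 1/((183 + 8) - 31957) = 1/(191 - 31957) = 1/(-31766) = -1/31766 ≈ -3.1480e-5)
H/(-41982) - 35572/((-27770/((-84)²))) = -1/31766/(-41982) - 35572/((-27770/((-84)²))) = -1/31766*(-1/41982) - 35572/((-27770/7056)) = 1/1333600212 - 35572/((-27770*1/7056)) = 1/1333600212 - 35572/(-13885/3528) = 1/1333600212 - 35572*(-3528/13885) = 1/1333600212 + 125498016/13885 = 167364180743193277/18517038943620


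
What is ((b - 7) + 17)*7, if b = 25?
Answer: 245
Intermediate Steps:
((b - 7) + 17)*7 = ((25 - 7) + 17)*7 = (18 + 17)*7 = 35*7 = 245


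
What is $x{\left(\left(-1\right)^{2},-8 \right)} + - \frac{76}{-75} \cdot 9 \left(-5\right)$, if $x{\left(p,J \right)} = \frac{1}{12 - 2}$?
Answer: $- \frac{91}{2} \approx -45.5$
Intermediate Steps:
$x{\left(p,J \right)} = \frac{1}{10}$
$x{\left(\left(-1\right)^{2},-8 \right)} + - \frac{76}{-75} \cdot 9 \left(-5\right) = \frac{1}{10} + - \frac{76}{-75} \cdot 9 \left(-5\right) = \frac{1}{10} + \left(-76\right) \left(- \frac{1}{75}\right) \left(-45\right) = \frac{1}{10} + \frac{76}{75} \left(-45\right) = \frac{1}{10} - \frac{228}{5} = - \frac{91}{2}$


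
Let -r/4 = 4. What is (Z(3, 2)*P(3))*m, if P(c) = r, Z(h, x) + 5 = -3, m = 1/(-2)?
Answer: -64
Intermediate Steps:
r = -16 (r = -4*4 = -16)
m = -½ ≈ -0.50000
Z(h, x) = -8 (Z(h, x) = -5 - 3 = -8)
P(c) = -16
(Z(3, 2)*P(3))*m = -8*(-16)*(-½) = 128*(-½) = -64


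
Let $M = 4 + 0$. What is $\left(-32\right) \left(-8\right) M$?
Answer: $1024$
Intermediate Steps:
$M = 4$
$\left(-32\right) \left(-8\right) M = \left(-32\right) \left(-8\right) 4 = 256 \cdot 4 = 1024$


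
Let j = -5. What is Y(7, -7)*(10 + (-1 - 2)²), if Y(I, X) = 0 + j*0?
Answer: 0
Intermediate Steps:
Y(I, X) = 0 (Y(I, X) = 0 - 5*0 = 0 + 0 = 0)
Y(7, -7)*(10 + (-1 - 2)²) = 0*(10 + (-1 - 2)²) = 0*(10 + (-3)²) = 0*(10 + 9) = 0*19 = 0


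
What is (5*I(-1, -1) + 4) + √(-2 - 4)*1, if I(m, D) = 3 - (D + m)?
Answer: 29 + I*√6 ≈ 29.0 + 2.4495*I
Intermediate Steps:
I(m, D) = 3 - D - m (I(m, D) = 3 + (-D - m) = 3 - D - m)
(5*I(-1, -1) + 4) + √(-2 - 4)*1 = (5*(3 - 1*(-1) - 1*(-1)) + 4) + √(-2 - 4)*1 = (5*(3 + 1 + 1) + 4) + √(-6)*1 = (5*5 + 4) + (I*√6)*1 = (25 + 4) + I*√6 = 29 + I*√6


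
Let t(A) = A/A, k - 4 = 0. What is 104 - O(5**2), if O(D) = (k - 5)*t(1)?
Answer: 105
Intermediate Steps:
k = 4 (k = 4 + 0 = 4)
t(A) = 1
O(D) = -1 (O(D) = (4 - 5)*1 = -1*1 = -1)
104 - O(5**2) = 104 - 1*(-1) = 104 + 1 = 105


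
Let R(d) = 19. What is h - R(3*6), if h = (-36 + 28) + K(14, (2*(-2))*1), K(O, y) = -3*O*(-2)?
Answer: 57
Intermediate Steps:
K(O, y) = 6*O
h = 76 (h = (-36 + 28) + 6*14 = -8 + 84 = 76)
h - R(3*6) = 76 - 1*19 = 76 - 19 = 57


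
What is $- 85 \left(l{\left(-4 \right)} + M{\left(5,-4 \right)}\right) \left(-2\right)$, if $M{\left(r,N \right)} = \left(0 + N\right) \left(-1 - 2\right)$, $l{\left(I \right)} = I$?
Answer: $1360$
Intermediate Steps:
$M{\left(r,N \right)} = - 3 N$ ($M{\left(r,N \right)} = N \left(-3\right) = - 3 N$)
$- 85 \left(l{\left(-4 \right)} + M{\left(5,-4 \right)}\right) \left(-2\right) = - 85 \left(-4 - -12\right) \left(-2\right) = - 85 \left(-4 + 12\right) \left(-2\right) = \left(-85\right) 8 \left(-2\right) = \left(-680\right) \left(-2\right) = 1360$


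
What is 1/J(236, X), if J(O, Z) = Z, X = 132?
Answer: 1/132 ≈ 0.0075758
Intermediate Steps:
1/J(236, X) = 1/132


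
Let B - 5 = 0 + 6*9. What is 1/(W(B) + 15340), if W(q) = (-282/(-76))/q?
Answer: 2242/34392421 ≈ 6.5189e-5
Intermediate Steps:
B = 59 (B = 5 + (0 + 6*9) = 5 + (0 + 54) = 5 + 54 = 59)
W(q) = 141/(38*q) (W(q) = (-282*(-1/76))/q = 141/(38*q))
1/(W(B) + 15340) = 1/((141/38)/59 + 15340) = 1/((141/38)*(1/59) + 15340) = 1/(141/2242 + 15340) = 1/(34392421/2242) = 2242/34392421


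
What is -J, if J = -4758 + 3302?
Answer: 1456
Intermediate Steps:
J = -1456
-J = -1*(-1456) = 1456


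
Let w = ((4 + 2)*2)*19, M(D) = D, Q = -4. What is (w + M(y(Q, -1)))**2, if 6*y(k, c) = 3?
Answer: 208849/4 ≈ 52212.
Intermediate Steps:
y(k, c) = 1/2 (y(k, c) = (1/6)*3 = 1/2)
w = 228 (w = (6*2)*19 = 12*19 = 228)
(w + M(y(Q, -1)))**2 = (228 + 1/2)**2 = (457/2)**2 = 208849/4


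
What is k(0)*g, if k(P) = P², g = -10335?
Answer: 0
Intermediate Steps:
k(0)*g = 0²*(-10335) = 0*(-10335) = 0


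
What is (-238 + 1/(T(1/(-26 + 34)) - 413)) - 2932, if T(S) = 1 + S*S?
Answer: -83583454/26367 ≈ -3170.0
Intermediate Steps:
T(S) = 1 + S²
(-238 + 1/(T(1/(-26 + 34)) - 413)) - 2932 = (-238 + 1/((1 + (1/(-26 + 34))²) - 413)) - 2932 = (-238 + 1/((1 + (1/8)²) - 413)) - 2932 = (-238 + 1/((1 + (⅛)²) - 413)) - 2932 = (-238 + 1/((1 + 1/64) - 413)) - 2932 = (-238 + 1/(65/64 - 413)) - 2932 = (-238 + 1/(-26367/64)) - 2932 = (-238 - 64/26367) - 2932 = -6275410/26367 - 2932 = -83583454/26367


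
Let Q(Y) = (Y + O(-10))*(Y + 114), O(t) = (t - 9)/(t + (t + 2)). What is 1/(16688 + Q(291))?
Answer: 2/269941 ≈ 7.4090e-6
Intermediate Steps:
O(t) = (-9 + t)/(2 + 2*t) (O(t) = (-9 + t)/(t + (2 + t)) = (-9 + t)/(2 + 2*t))
Q(Y) = (114 + Y)*(19/18 + Y) (Q(Y) = (Y + (-9 - 10)/(2*(1 - 10)))*(Y + 114) = (Y + (1/2)*(-19)/(-9))*(114 + Y) = (Y + (1/2)*(-1/9)*(-19))*(114 + Y) = (Y + 19/18)*(114 + Y) = (19/18 + Y)*(114 + Y) = (114 + Y)*(19/18 + Y))
1/(16688 + Q(291)) = 1/(16688 + (361/3 + 291**2 + (2071/18)*291)) = 1/(16688 + (361/3 + 84681 + 200887/6)) = 1/(16688 + 236565/2) = 1/(269941/2) = 2/269941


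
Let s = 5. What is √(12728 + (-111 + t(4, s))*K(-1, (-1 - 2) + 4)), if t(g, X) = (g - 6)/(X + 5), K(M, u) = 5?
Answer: 2*√3043 ≈ 110.33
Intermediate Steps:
t(g, X) = (-6 + g)/(5 + X)
√(12728 + (-111 + t(4, s))*K(-1, (-1 - 2) + 4)) = √(12728 + (-111 + (-6 + 4)/(5 + 5))*5) = √(12728 + (-111 - 2/10)*5) = √(12728 + (-111 + (⅒)*(-2))*5) = √(12728 + (-111 - ⅕)*5) = √(12728 - 556/5*5) = √(12728 - 556) = √12172 = 2*√3043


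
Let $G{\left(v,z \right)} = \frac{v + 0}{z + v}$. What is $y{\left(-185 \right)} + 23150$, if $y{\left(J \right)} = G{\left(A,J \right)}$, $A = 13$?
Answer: $\frac{3981787}{172} \approx 23150.0$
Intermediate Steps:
$G{\left(v,z \right)} = \frac{v}{v + z}$
$y{\left(J \right)} = \frac{13}{13 + J}$
$y{\left(-185 \right)} + 23150 = \frac{13}{13 - 185} + 23150 = \frac{13}{-172} + 23150 = 13 \left(- \frac{1}{172}\right) + 23150 = - \frac{13}{172} + 23150 = \frac{3981787}{172}$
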